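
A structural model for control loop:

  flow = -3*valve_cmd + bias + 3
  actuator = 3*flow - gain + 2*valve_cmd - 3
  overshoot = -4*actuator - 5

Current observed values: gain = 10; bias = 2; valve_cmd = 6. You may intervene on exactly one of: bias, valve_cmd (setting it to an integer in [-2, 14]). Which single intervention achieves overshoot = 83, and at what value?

Intervening on bias: with other inputs at their observed values, overshoot = -12*bias + 179. Solving for 83 gives bias = 8, within [-2, 14].
Intervening on valve_cmd: overshoot = 28*valve_cmd - 13. Reaching 83 requires valve_cmd = 24/7, not an integer.

set bias = 8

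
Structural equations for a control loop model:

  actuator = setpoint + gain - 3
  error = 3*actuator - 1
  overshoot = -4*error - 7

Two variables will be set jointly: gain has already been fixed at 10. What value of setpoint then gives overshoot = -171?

With gain held at 10:
Substituting into the actuator equation gives actuator = setpoint + 7.
Substituting into the error equation gives error = 3*setpoint + 20.
overshoot becomes -12*setpoint - 87.
Solve -12*setpoint - 87 = -171: setpoint = (-171 + 87) / -12 = 7.

setpoint = 7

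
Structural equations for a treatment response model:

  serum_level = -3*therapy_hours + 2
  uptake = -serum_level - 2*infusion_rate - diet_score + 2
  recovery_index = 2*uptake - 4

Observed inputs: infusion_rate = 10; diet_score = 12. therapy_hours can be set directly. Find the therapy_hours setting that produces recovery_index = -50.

Substituting into the uptake equation gives uptake = 3*therapy_hours - 32.
So recovery_index = 6*therapy_hours - 68.
Solve 6*therapy_hours - 68 = -50: therapy_hours = (-50 + 68) / 6 = 3.

therapy_hours = 3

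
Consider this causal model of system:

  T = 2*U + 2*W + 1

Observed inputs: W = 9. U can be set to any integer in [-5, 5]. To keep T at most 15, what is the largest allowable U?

Substituting into the T equation gives T = 2*U + 19.
Require 2*U + 19 ≤ 15, so U ≤ -2.
The largest integer in [-5, 5] satisfying this is -2.

U = -2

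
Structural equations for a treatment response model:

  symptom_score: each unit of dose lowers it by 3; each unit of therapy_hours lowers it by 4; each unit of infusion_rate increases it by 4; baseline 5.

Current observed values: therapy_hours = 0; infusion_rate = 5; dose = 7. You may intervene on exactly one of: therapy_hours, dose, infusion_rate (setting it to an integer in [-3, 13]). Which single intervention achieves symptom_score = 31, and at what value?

Intervening on therapy_hours: symptom_score = -4*therapy_hours + 4. Reaching 31 requires therapy_hours = -27/4, not an integer.
Intervening on dose: with other inputs at their observed values, symptom_score = -3*dose + 25. Solving for 31 gives dose = -2, within [-3, 13].
Intervening on infusion_rate: symptom_score = 4*infusion_rate - 16. Reaching 31 requires infusion_rate = 47/4, not an integer.

set dose = -2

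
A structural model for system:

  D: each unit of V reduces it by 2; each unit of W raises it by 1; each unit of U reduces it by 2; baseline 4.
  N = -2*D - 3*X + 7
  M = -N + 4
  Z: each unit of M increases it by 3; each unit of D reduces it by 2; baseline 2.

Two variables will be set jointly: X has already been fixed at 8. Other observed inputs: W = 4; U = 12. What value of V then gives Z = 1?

V = 0

With X held at 8:
Substituting into the D equation gives D = -2*V - 16.
N becomes 4*V + 15.
Substituting into the M equation gives M = -4*V - 11.
Substituting into the Z equation gives Z = -8*V + 1.
Solve -8*V + 1 = 1: V = (1 - 1) / -8 = 0.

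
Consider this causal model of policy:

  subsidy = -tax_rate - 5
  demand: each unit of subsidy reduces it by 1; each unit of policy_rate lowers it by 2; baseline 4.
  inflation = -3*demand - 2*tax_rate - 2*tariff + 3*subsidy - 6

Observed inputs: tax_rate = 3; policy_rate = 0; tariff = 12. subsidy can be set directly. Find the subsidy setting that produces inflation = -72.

subsidy = -4

Intervening on subsidy fixes its value directly, overriding its dependence on tax_rate.
Substituting into the demand equation gives demand = -subsidy + 4.
Substituting into the inflation equation gives inflation = 6*subsidy - 48.
Solve 6*subsidy - 48 = -72: subsidy = (-72 + 48) / 6 = -4.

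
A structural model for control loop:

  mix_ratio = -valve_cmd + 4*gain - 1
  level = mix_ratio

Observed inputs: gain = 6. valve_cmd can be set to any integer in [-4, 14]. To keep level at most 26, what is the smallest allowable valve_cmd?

valve_cmd = -3

Substituting into the mix_ratio equation gives mix_ratio = -valve_cmd + 23.
Substituting into the level equation gives level = -valve_cmd + 23.
Require -valve_cmd + 23 ≤ 26, so valve_cmd ≥ -3.
The smallest integer in [-4, 14] satisfying this is -3.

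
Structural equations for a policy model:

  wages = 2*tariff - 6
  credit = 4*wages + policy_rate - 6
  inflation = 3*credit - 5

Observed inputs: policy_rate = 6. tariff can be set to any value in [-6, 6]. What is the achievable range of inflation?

Substituting into the credit equation gives credit = 8*tariff - 24.
This gives inflation = 24*tariff - 77.
Linear in tariff, so extremes are at the endpoints: tariff = -6 gives inflation = -221; tariff = 6 gives inflation = 67.

-221 to 67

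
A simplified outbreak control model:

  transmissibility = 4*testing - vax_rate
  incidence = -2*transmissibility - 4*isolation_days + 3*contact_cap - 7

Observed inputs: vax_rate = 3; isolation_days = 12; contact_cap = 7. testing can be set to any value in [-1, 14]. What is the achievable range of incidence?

Substituting into the transmissibility equation gives transmissibility = 4*testing - 3.
This gives incidence = -8*testing - 28.
Linear in testing, so extremes are at the endpoints: testing = -1 gives incidence = -20; testing = 14 gives incidence = -140.

-140 to -20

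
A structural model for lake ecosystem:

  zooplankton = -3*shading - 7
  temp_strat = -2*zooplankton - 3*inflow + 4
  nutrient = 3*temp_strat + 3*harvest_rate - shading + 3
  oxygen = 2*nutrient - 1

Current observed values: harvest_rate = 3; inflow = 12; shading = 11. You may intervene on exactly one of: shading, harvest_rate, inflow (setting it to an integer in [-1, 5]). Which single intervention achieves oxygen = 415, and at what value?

set inflow = 5

Intervening on shading: oxygen = 34*shading - 85. Reaching 415 requires shading = 250/17, not an integer.
Intervening on harvest_rate: oxygen = 6*harvest_rate + 271. Reaching 415 requires harvest_rate = 24, outside [-1, 5].
Intervening on inflow: with other inputs at their observed values, oxygen = -18*inflow + 505. Solving for 415 gives inflow = 5, within [-1, 5].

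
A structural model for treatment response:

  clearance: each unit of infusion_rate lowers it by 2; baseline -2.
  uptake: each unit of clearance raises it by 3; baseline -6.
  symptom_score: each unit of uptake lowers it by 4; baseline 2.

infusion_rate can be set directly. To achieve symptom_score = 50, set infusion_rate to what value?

infusion_rate = 0

Substituting into the uptake equation gives uptake = -6*infusion_rate - 12.
Substituting into the symptom_score equation gives symptom_score = 24*infusion_rate + 50.
Solve 24*infusion_rate + 50 = 50: infusion_rate = (50 - 50) / 24 = 0.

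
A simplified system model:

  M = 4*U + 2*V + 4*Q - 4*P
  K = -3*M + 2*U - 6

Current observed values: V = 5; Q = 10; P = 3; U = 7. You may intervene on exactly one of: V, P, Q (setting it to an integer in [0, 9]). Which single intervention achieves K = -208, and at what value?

Intervening on V: with other inputs at their observed values, K = -6*V - 160. Solving for -208 gives V = 8, within [0, 9].
Intervening on P: K = 12*P - 226. Reaching -208 requires P = 3/2, not an integer.
Intervening on Q: K = -12*Q - 70. Reaching -208 requires Q = 23/2, not an integer.

set V = 8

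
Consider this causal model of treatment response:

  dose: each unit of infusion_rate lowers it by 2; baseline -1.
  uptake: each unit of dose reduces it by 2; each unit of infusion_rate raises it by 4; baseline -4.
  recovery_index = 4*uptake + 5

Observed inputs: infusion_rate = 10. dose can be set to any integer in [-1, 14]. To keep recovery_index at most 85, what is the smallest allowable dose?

dose = 8

Intervening on dose fixes its value directly, overriding its dependence on infusion_rate.
Substituting into the uptake equation gives uptake = -2*dose + 36.
Substituting into the recovery_index equation gives recovery_index = -8*dose + 149.
Require -8*dose + 149 ≤ 85, so dose ≥ 8.
The smallest integer in [-1, 14] satisfying this is 8.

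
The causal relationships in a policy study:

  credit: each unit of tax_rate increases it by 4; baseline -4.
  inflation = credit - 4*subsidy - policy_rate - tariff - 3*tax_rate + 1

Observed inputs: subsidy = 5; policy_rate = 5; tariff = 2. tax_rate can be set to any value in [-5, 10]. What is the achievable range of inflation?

-35 to -20

Substituting into the inflation equation gives inflation = tax_rate - 30.
Linear in tax_rate, so extremes are at the endpoints: tax_rate = -5 gives inflation = -35; tax_rate = 10 gives inflation = -20.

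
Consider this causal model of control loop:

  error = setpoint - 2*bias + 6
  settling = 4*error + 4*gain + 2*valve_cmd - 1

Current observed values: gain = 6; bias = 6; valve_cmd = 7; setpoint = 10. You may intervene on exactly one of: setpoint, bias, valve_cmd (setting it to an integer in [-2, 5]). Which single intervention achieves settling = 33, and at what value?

set setpoint = 5

Intervening on setpoint: with other inputs at their observed values, settling = 4*setpoint + 13. Solving for 33 gives setpoint = 5, within [-2, 5].
Intervening on bias: settling = -8*bias + 101. Reaching 33 requires bias = 17/2, not an integer.
Intervening on valve_cmd: settling = 2*valve_cmd + 39. Reaching 33 requires valve_cmd = -3, outside [-2, 5].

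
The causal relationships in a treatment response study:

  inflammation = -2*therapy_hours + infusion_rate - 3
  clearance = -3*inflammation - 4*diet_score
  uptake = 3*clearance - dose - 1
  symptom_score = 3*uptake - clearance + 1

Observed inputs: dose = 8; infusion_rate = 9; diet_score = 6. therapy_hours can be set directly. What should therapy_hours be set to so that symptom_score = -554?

therapy_hours = -4

Substituting into the inflammation equation gives inflammation = -2*therapy_hours + 6.
So clearance = 6*therapy_hours - 42.
So uptake = 18*therapy_hours - 135.
Substituting into the symptom_score equation gives symptom_score = 48*therapy_hours - 362.
Solve 48*therapy_hours - 362 = -554: therapy_hours = (-554 + 362) / 48 = -4.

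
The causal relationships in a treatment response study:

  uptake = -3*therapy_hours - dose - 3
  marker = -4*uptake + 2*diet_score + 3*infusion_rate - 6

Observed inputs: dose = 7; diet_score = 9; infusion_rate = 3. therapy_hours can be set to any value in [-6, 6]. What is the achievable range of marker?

-11 to 133

Substituting into the uptake equation gives uptake = -3*therapy_hours - 10.
Substituting into the marker equation gives marker = 12*therapy_hours + 61.
Linear in therapy_hours, so extremes are at the endpoints: therapy_hours = -6 gives marker = -11; therapy_hours = 6 gives marker = 133.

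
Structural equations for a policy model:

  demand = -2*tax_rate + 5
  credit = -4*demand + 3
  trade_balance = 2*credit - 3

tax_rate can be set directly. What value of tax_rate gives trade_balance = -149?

tax_rate = -7

Substituting into the credit equation gives credit = 8*tax_rate - 17.
Substituting into the trade_balance equation gives trade_balance = 16*tax_rate - 37.
Solve 16*tax_rate - 37 = -149: tax_rate = (-149 + 37) / 16 = -7.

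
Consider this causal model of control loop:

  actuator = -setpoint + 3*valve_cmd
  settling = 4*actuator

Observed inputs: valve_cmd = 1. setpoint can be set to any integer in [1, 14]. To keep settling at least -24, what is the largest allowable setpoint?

setpoint = 9

Substituting into the actuator equation gives actuator = -setpoint + 3.
Substituting into the settling equation gives settling = -4*setpoint + 12.
Require -4*setpoint + 12 ≥ -24, so setpoint ≤ 9.
The largest integer in [1, 14] satisfying this is 9.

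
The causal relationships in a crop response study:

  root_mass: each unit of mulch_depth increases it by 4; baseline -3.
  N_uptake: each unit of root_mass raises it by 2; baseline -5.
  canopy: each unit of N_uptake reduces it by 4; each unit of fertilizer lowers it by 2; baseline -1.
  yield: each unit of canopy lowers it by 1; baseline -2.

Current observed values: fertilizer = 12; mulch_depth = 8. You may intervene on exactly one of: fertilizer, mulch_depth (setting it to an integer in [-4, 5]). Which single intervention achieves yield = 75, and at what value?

Intervening on fertilizer: yield = 2*fertilizer + 211. Reaching 75 requires fertilizer = -68, outside [-4, 5].
Intervening on mulch_depth: with other inputs at their observed values, yield = 32*mulch_depth - 21. Solving for 75 gives mulch_depth = 3, within [-4, 5].

set mulch_depth = 3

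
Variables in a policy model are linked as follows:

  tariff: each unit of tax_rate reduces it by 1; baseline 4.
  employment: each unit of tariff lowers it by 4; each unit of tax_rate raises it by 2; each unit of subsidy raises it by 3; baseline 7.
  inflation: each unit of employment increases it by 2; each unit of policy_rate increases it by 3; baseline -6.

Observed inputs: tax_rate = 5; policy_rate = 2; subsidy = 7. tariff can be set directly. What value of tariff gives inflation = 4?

Intervening on tariff fixes its value directly, overriding its dependence on tax_rate.
Substituting into the employment equation gives employment = -4*tariff + 38.
So inflation = -8*tariff + 76.
Solve -8*tariff + 76 = 4: tariff = (4 - 76) / -8 = 9.

tariff = 9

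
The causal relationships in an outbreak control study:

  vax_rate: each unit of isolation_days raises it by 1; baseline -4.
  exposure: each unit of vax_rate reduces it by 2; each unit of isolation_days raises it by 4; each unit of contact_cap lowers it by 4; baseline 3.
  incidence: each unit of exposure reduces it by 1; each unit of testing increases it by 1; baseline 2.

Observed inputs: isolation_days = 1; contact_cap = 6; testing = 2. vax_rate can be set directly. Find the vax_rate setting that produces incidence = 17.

Intervening on vax_rate fixes its value directly, overriding its dependence on isolation_days.
Substituting into the exposure equation gives exposure = -2*vax_rate - 17.
This gives incidence = 2*vax_rate + 21.
Solve 2*vax_rate + 21 = 17: vax_rate = (17 - 21) / 2 = -2.

vax_rate = -2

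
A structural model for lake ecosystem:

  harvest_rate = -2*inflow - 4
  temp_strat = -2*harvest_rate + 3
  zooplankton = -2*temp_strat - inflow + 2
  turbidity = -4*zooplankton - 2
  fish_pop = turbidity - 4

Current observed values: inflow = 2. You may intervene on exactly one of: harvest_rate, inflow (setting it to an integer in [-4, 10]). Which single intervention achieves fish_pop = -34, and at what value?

Intervening on harvest_rate: fish_pop = -16*harvest_rate + 18. Reaching -34 requires harvest_rate = 13/4, not an integer.
Intervening on inflow: with other inputs at their observed values, fish_pop = 36*inflow + 74. Solving for -34 gives inflow = -3, within [-4, 10].

set inflow = -3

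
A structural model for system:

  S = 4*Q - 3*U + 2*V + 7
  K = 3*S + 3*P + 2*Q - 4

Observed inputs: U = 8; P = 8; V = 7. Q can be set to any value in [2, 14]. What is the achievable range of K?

39 to 207

Substituting into the S equation gives S = 4*Q - 3.
Substituting into the K equation gives K = 14*Q + 11.
Linear in Q, so extremes are at the endpoints: Q = 2 gives K = 39; Q = 14 gives K = 207.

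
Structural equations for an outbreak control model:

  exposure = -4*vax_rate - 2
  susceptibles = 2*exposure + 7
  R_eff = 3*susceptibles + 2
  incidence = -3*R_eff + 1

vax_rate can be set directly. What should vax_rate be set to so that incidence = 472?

vax_rate = 7

Substituting into the susceptibles equation gives susceptibles = -8*vax_rate + 3.
Substituting into the R_eff equation gives R_eff = -24*vax_rate + 11.
Substituting into the incidence equation gives incidence = 72*vax_rate - 32.
Solve 72*vax_rate - 32 = 472: vax_rate = (472 + 32) / 72 = 7.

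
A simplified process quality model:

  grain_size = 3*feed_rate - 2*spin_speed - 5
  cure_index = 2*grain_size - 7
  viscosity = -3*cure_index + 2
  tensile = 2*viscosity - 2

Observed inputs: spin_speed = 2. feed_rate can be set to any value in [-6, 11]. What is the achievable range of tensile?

-244 to 368

Substituting into the grain_size equation gives grain_size = 3*feed_rate - 9.
Substituting into the cure_index equation gives cure_index = 6*feed_rate - 25.
Substituting into the viscosity equation gives viscosity = -18*feed_rate + 77.
So tensile = -36*feed_rate + 152.
Linear in feed_rate, so extremes are at the endpoints: feed_rate = -6 gives tensile = 368; feed_rate = 11 gives tensile = -244.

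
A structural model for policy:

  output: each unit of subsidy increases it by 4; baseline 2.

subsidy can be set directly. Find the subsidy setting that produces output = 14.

Solve 4*subsidy + 2 = 14: subsidy = (14 - 2) / 4 = 3.

subsidy = 3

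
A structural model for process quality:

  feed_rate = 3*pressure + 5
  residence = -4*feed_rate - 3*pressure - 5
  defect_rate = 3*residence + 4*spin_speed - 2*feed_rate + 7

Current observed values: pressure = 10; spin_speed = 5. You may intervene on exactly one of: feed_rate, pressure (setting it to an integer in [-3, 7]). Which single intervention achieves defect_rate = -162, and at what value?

Intervening on feed_rate: with other inputs at their observed values, defect_rate = -14*feed_rate - 78. Solving for -162 gives feed_rate = 6, within [-3, 7].
Intervening on pressure: defect_rate = -51*pressure - 58. Reaching -162 requires pressure = 104/51, not an integer.

set feed_rate = 6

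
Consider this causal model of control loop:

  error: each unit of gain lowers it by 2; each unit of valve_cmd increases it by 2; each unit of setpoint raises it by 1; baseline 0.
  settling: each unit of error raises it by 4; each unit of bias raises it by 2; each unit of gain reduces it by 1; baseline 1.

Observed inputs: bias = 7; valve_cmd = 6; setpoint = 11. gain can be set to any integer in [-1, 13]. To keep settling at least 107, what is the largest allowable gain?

gain = 0

Substituting into the error equation gives error = -2*gain + 23.
Substituting into the settling equation gives settling = -9*gain + 107.
Require -9*gain + 107 ≥ 107, so gain ≤ 0.
The largest integer in [-1, 13] satisfying this is 0.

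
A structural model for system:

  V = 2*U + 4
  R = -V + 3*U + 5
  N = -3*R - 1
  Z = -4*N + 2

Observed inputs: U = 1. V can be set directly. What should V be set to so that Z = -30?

V = 11

Intervening on V fixes its value directly, overriding its dependence on U.
Substituting into the R equation gives R = -V + 8.
Substituting into the N equation gives N = 3*V - 25.
So Z = -12*V + 102.
Solve -12*V + 102 = -30: V = (-30 - 102) / -12 = 11.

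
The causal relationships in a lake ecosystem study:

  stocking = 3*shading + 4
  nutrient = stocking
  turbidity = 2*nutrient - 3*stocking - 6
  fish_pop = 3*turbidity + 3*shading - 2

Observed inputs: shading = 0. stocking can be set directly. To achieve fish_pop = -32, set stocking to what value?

Intervening on stocking fixes its value directly, overriding its dependence on shading.
Substituting into the turbidity equation gives turbidity = -stocking - 6.
Substituting into the fish_pop equation gives fish_pop = -3*stocking - 20.
Solve -3*stocking - 20 = -32: stocking = (-32 + 20) / -3 = 4.

stocking = 4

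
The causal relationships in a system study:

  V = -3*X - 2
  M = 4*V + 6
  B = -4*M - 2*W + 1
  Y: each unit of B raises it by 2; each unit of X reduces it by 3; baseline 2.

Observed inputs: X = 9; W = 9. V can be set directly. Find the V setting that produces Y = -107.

Intervening on V fixes its value directly, overriding its dependence on X.
Substituting into the B equation gives B = -16*V - 41.
So Y = -32*V - 107.
Solve -32*V - 107 = -107: V = (-107 + 107) / -32 = 0.

V = 0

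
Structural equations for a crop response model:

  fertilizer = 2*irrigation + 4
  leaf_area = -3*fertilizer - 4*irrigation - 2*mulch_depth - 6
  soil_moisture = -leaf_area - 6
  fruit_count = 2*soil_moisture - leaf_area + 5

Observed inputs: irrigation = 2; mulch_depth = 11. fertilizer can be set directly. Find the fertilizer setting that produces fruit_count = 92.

Intervening on fertilizer fixes its value directly, overriding its dependence on irrigation.
Substituting into the leaf_area equation gives leaf_area = -3*fertilizer - 36.
Substituting into the soil_moisture equation gives soil_moisture = 3*fertilizer + 30.
So fruit_count = 9*fertilizer + 101.
Solve 9*fertilizer + 101 = 92: fertilizer = (92 - 101) / 9 = -1.

fertilizer = -1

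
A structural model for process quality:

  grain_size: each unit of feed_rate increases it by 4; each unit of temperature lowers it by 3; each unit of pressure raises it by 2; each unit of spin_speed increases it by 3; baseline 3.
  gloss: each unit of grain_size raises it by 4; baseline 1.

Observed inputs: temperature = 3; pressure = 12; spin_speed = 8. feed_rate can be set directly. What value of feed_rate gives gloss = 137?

Substituting into the grain_size equation gives grain_size = 4*feed_rate + 42.
gloss becomes 16*feed_rate + 169.
Solve 16*feed_rate + 169 = 137: feed_rate = (137 - 169) / 16 = -2.

feed_rate = -2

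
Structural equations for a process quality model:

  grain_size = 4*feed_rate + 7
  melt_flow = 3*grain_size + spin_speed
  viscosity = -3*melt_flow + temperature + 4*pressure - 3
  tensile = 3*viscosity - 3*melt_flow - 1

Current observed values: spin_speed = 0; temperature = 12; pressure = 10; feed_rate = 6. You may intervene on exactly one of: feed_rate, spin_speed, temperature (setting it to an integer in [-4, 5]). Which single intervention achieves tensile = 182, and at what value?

set feed_rate = -2

Intervening on feed_rate: with other inputs at their observed values, tensile = -144*feed_rate - 106. Solving for 182 gives feed_rate = -2, within [-4, 5].
Intervening on spin_speed: tensile = -12*spin_speed - 970. Reaching 182 requires spin_speed = -96, outside [-4, 5].
Intervening on temperature: tensile = 3*temperature - 1006. Reaching 182 requires temperature = 396, outside [-4, 5].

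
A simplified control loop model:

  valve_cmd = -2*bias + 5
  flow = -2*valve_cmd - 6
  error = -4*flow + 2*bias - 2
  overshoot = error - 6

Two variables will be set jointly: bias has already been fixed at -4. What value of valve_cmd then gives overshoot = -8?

valve_cmd = -2

With bias held at -4:
Intervening on valve_cmd fixes its value directly, overriding its dependence on bias.
Substituting into the error equation gives error = 8*valve_cmd + 14.
Substituting into the overshoot equation gives overshoot = 8*valve_cmd + 8.
Solve 8*valve_cmd + 8 = -8: valve_cmd = (-8 - 8) / 8 = -2.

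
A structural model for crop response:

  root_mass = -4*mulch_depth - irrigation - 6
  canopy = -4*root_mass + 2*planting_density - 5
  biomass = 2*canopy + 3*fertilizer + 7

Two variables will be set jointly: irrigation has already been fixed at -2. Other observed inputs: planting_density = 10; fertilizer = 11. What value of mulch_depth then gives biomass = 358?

With irrigation held at -2:
Substituting into the root_mass equation gives root_mass = -4*mulch_depth - 4.
This gives canopy = 16*mulch_depth + 31.
So biomass = 32*mulch_depth + 102.
Solve 32*mulch_depth + 102 = 358: mulch_depth = (358 - 102) / 32 = 8.

mulch_depth = 8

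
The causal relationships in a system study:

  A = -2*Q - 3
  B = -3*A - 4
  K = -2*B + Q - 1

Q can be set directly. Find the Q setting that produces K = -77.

Substituting into the B equation gives B = 6*Q + 5.
This gives K = -11*Q - 11.
Solve -11*Q - 11 = -77: Q = (-77 + 11) / -11 = 6.

Q = 6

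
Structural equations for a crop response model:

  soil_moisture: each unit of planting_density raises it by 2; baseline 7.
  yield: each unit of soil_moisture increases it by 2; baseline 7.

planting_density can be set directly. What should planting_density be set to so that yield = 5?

planting_density = -4

Substituting into the yield equation gives yield = 4*planting_density + 21.
Solve 4*planting_density + 21 = 5: planting_density = (5 - 21) / 4 = -4.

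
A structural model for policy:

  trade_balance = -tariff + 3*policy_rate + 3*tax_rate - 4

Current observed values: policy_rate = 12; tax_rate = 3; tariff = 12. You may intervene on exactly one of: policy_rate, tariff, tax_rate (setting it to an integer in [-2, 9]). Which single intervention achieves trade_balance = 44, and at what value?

set tax_rate = 8

Intervening on policy_rate: trade_balance = 3*policy_rate - 7. Reaching 44 requires policy_rate = 17, outside [-2, 9].
Intervening on tariff: trade_balance = -tariff + 41. Reaching 44 requires tariff = -3, outside [-2, 9].
Intervening on tax_rate: with other inputs at their observed values, trade_balance = 3*tax_rate + 20. Solving for 44 gives tax_rate = 8, within [-2, 9].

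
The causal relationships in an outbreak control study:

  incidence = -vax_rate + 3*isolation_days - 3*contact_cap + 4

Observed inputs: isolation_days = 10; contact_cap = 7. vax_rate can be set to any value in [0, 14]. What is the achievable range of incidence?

Substituting into the incidence equation gives incidence = -vax_rate + 13.
Linear in vax_rate, so extremes are at the endpoints: vax_rate = 0 gives incidence = 13; vax_rate = 14 gives incidence = -1.

-1 to 13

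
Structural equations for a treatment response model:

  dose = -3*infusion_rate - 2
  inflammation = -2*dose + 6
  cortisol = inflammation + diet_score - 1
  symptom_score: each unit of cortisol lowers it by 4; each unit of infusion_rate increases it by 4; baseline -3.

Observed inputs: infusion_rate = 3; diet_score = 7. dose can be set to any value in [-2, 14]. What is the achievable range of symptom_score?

-55 to 73

Intervening on dose fixes its value directly, overriding its dependence on infusion_rate.
Substituting into the cortisol equation gives cortisol = -2*dose + 12.
This gives symptom_score = 8*dose - 39.
Linear in dose, so extremes are at the endpoints: dose = -2 gives symptom_score = -55; dose = 14 gives symptom_score = 73.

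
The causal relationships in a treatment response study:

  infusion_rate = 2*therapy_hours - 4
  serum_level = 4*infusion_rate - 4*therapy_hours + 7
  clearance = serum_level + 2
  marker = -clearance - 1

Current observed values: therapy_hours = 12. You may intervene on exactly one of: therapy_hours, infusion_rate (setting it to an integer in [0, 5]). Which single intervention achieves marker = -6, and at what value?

set therapy_hours = 3

Intervening on therapy_hours: with other inputs at their observed values, marker = -4*therapy_hours + 6. Solving for -6 gives therapy_hours = 3, within [0, 5].
Intervening on infusion_rate: marker = -4*infusion_rate + 38. Reaching -6 requires infusion_rate = 11, outside [0, 5].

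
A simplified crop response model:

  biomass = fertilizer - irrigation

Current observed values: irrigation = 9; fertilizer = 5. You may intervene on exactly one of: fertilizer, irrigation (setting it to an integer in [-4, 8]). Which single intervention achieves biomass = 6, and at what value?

Intervening on fertilizer: biomass = fertilizer - 9. Reaching 6 requires fertilizer = 15, outside [-4, 8].
Intervening on irrigation: with other inputs at their observed values, biomass = -irrigation + 5. Solving for 6 gives irrigation = -1, within [-4, 8].

set irrigation = -1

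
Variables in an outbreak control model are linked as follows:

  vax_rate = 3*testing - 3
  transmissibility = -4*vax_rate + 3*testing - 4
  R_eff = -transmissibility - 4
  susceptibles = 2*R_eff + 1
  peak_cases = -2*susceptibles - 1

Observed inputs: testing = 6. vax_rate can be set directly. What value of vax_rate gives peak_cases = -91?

Intervening on vax_rate fixes its value directly, overriding its dependence on testing.
Substituting into the transmissibility equation gives transmissibility = -4*vax_rate + 14.
Substituting into the R_eff equation gives R_eff = 4*vax_rate - 18.
So susceptibles = 8*vax_rate - 35.
Substituting into the peak_cases equation gives peak_cases = -16*vax_rate + 69.
Solve -16*vax_rate + 69 = -91: vax_rate = (-91 - 69) / -16 = 10.

vax_rate = 10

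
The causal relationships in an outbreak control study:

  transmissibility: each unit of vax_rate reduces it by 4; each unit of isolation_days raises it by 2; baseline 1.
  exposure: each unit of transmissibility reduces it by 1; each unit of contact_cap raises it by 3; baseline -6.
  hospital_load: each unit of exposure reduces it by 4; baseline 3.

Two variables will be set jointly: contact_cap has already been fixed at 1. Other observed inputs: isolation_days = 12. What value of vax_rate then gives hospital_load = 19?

vax_rate = 6

With contact_cap held at 1:
Substituting into the transmissibility equation gives transmissibility = -4*vax_rate + 25.
Substituting into the exposure equation gives exposure = 4*vax_rate - 28.
hospital_load becomes -16*vax_rate + 115.
Solve -16*vax_rate + 115 = 19: vax_rate = (19 - 115) / -16 = 6.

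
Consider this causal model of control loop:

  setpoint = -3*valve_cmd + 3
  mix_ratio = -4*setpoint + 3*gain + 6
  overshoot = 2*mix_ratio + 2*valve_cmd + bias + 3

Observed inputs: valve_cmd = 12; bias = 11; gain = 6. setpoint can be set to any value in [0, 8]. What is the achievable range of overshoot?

22 to 86

Intervening on setpoint fixes its value directly, overriding its dependence on valve_cmd.
Substituting into the mix_ratio equation gives mix_ratio = -4*setpoint + 24.
overshoot becomes -8*setpoint + 86.
Linear in setpoint, so extremes are at the endpoints: setpoint = 0 gives overshoot = 86; setpoint = 8 gives overshoot = 22.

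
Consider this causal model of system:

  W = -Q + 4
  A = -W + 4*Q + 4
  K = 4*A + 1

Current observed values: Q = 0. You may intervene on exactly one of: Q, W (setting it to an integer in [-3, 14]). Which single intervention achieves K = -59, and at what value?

Intervening on Q: with other inputs at their observed values, K = 20*Q + 1. Solving for -59 gives Q = -3, within [-3, 14].
Intervening on W: K = -4*W + 17. Reaching -59 requires W = 19, outside [-3, 14].

set Q = -3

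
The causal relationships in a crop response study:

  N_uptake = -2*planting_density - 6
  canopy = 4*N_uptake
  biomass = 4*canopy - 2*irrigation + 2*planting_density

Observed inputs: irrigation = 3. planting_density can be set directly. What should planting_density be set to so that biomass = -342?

Substituting into the canopy equation gives canopy = -8*planting_density - 24.
Substituting into the biomass equation gives biomass = -30*planting_density - 102.
Solve -30*planting_density - 102 = -342: planting_density = (-342 + 102) / -30 = 8.

planting_density = 8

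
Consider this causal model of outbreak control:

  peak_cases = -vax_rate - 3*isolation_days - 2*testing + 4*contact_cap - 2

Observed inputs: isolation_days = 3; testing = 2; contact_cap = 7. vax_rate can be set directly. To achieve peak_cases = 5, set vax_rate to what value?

vax_rate = 8

Substituting into the peak_cases equation gives peak_cases = -vax_rate + 13.
Solve -vax_rate + 13 = 5: vax_rate = (5 - 13) / -1 = 8.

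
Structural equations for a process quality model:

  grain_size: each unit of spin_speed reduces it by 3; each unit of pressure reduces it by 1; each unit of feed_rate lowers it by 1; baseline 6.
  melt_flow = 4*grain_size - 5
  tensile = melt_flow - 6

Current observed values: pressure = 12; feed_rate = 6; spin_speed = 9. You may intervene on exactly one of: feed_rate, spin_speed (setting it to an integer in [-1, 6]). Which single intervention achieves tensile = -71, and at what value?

Intervening on feed_rate: tensile = -4*feed_rate - 143. Reaching -71 requires feed_rate = -18, outside [-1, 6].
Intervening on spin_speed: with other inputs at their observed values, tensile = -12*spin_speed - 59. Solving for -71 gives spin_speed = 1, within [-1, 6].

set spin_speed = 1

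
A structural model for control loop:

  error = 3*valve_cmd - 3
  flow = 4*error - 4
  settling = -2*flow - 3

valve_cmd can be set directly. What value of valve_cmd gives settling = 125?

valve_cmd = -4

Substituting into the flow equation gives flow = 12*valve_cmd - 16.
This gives settling = -24*valve_cmd + 29.
Solve -24*valve_cmd + 29 = 125: valve_cmd = (125 - 29) / -24 = -4.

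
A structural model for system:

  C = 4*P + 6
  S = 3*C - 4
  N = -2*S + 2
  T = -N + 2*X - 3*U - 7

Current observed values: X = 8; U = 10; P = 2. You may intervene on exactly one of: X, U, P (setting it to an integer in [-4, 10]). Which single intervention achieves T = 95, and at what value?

Intervening on X: T = 2*X + 37. Reaching 95 requires X = 29, outside [-4, 10].
Intervening on U: with other inputs at their observed values, T = -3*U + 83. Solving for 95 gives U = -4, within [-4, 10].
Intervening on P: T = 24*P + 5. Reaching 95 requires P = 15/4, not an integer.

set U = -4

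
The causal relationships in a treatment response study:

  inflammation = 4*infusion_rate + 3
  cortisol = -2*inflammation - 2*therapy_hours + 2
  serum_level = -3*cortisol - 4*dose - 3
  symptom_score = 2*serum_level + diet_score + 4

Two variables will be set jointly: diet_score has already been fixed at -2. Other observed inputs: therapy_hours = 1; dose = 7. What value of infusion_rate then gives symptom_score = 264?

With diet_score held at -2:
Substituting into the cortisol equation gives cortisol = -8*infusion_rate - 6.
This gives serum_level = 24*infusion_rate - 13.
Substituting into the symptom_score equation gives symptom_score = 48*infusion_rate - 24.
Solve 48*infusion_rate - 24 = 264: infusion_rate = (264 + 24) / 48 = 6.

infusion_rate = 6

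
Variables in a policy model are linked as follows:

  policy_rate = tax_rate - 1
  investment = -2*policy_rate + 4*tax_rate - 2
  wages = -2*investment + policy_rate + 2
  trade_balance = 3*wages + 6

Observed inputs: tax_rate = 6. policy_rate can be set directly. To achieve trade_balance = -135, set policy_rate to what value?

Intervening on policy_rate fixes its value directly, overriding its dependence on tax_rate.
Substituting into the investment equation gives investment = -2*policy_rate + 22.
wages becomes 5*policy_rate - 42.
So trade_balance = 15*policy_rate - 120.
Solve 15*policy_rate - 120 = -135: policy_rate = (-135 + 120) / 15 = -1.

policy_rate = -1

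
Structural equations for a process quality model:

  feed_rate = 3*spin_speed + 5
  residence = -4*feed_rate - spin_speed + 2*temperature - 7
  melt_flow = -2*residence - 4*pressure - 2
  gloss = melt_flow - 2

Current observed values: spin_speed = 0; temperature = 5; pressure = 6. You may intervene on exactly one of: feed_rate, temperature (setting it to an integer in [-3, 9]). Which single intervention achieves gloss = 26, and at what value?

set temperature = 0

Intervening on feed_rate: gloss = 8*feed_rate - 34. Reaching 26 requires feed_rate = 15/2, not an integer.
Intervening on temperature: with other inputs at their observed values, gloss = -4*temperature + 26. Solving for 26 gives temperature = 0, within [-3, 9].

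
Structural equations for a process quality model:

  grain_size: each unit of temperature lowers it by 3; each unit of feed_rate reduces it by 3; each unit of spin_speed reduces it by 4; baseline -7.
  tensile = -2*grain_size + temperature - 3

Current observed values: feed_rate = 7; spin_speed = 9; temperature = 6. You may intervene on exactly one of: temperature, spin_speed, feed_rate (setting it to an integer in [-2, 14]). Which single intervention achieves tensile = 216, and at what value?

Intervening on temperature: with other inputs at their observed values, tensile = 7*temperature + 125. Solving for 216 gives temperature = 13, within [-2, 14].
Intervening on spin_speed: tensile = 8*spin_speed + 95. Reaching 216 requires spin_speed = 121/8, not an integer.
Intervening on feed_rate: tensile = 6*feed_rate + 125. Reaching 216 requires feed_rate = 91/6, not an integer.

set temperature = 13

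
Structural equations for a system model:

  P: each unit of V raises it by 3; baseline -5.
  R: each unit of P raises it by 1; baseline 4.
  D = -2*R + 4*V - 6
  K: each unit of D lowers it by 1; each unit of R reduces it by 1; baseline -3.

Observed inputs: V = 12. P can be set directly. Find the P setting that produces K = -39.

Intervening on P fixes its value directly, overriding its dependence on V.
Substituting into the D equation gives D = -2*P + 34.
So K = P - 41.
Solve P - 41 = -39: P = (-39 + 41) / 1 = 2.

P = 2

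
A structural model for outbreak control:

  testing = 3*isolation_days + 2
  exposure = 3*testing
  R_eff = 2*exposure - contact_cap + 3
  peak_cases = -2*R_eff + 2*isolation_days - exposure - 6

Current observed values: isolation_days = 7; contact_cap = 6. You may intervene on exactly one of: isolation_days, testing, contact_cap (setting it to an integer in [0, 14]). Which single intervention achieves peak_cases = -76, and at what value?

Intervening on isolation_days: peak_cases = -43*isolation_days - 30. Reaching -76 requires isolation_days = 46/43, not an integer.
Intervening on testing: with other inputs at their observed values, peak_cases = -15*testing + 14. Solving for -76 gives testing = 6, within [0, 14].
Intervening on contact_cap: peak_cases = 2*contact_cap - 343. Reaching -76 requires contact_cap = 267/2, not an integer.

set testing = 6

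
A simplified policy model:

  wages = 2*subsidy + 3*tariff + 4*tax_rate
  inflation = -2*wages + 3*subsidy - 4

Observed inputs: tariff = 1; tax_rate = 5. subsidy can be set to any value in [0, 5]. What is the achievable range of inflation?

Substituting into the wages equation gives wages = 2*subsidy + 23.
Substituting into the inflation equation gives inflation = -subsidy - 50.
Linear in subsidy, so extremes are at the endpoints: subsidy = 0 gives inflation = -50; subsidy = 5 gives inflation = -55.

-55 to -50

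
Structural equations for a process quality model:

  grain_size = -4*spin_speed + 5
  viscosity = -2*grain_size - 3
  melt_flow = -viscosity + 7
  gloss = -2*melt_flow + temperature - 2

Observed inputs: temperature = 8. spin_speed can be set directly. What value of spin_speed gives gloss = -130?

spin_speed = -6

Substituting into the viscosity equation gives viscosity = 8*spin_speed - 13.
Substituting into the melt_flow equation gives melt_flow = -8*spin_speed + 20.
Substituting into the gloss equation gives gloss = 16*spin_speed - 34.
Solve 16*spin_speed - 34 = -130: spin_speed = (-130 + 34) / 16 = -6.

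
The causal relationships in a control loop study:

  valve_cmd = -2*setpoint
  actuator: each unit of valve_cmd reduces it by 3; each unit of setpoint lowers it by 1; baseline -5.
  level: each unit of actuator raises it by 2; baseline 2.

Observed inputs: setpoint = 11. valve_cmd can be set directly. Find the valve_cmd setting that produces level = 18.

Intervening on valve_cmd fixes its value directly, overriding its dependence on setpoint.
Substituting into the actuator equation gives actuator = -3*valve_cmd - 16.
So level = -6*valve_cmd - 30.
Solve -6*valve_cmd - 30 = 18: valve_cmd = (18 + 30) / -6 = -8.

valve_cmd = -8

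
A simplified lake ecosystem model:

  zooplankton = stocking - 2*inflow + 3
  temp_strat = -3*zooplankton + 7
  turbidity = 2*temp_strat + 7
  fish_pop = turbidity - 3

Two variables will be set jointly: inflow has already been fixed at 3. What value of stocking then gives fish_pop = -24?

With inflow held at 3:
Substituting into the zooplankton equation gives zooplankton = stocking - 3.
Substituting into the temp_strat equation gives temp_strat = -3*stocking + 16.
Substituting into the turbidity equation gives turbidity = -6*stocking + 39.
So fish_pop = -6*stocking + 36.
Solve -6*stocking + 36 = -24: stocking = (-24 - 36) / -6 = 10.

stocking = 10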